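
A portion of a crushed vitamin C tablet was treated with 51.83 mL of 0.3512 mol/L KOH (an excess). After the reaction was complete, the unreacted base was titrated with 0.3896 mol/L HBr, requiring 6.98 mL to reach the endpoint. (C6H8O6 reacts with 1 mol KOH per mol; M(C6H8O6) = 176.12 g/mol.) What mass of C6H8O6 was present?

2.73 g

Total n(KOH) added = 0.3512 x 0.05183 = 0.01820 mol.
n(HBr) used = 0.3896 x 0.006980 = 0.002719 mol, which equals the excess n(KOH).
So n(KOH) consumed by the sample = 0.01820 - 0.002719 = 0.01548 mol.
n(C6H8O6) = 0.01548 / 1 = 0.01548 mol.
mass = 0.01548 mol x 176.12 g/mol = 2.73 g.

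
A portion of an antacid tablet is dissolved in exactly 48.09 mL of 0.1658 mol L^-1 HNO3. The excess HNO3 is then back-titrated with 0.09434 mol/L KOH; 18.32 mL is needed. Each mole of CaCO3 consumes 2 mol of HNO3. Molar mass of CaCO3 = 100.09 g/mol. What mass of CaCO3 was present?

Total n(HNO3) added = 0.1658 x 0.04809 = 0.007973 mol.
n(KOH) used = 0.09434 x 0.01832 = 0.001728 mol, which equals the excess n(HNO3).
So n(HNO3) consumed by the sample = 0.007973 - 0.001728 = 0.006245 mol.
n(CaCO3) = 0.006245 / 2 = 0.003123 mol.
mass = 0.003123 mol x 100.09 g/mol = 0.313 g.

0.313 g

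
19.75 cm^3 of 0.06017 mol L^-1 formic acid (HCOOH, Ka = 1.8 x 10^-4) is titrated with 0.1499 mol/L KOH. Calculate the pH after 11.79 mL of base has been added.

12.26

n(acid) = 0.06017 x 0.01975 = 0.001188 mol; n(KOH) added = 0.1499 x 0.01179 = 0.001767 mol.
Base is in excess by 0.001767 - 0.001188 = 0.0005790 mol in a total volume of 0.03154 L.
[OH^-] = 0.0005790/0.03154 = 0.01836 M, so pOH = 1.74 and pH = 14.00 - 1.74 = 12.26.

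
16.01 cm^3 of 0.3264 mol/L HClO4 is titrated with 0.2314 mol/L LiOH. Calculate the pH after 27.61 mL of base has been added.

12.43

n(acid) = 0.3264 x 0.01601 = 0.005226 mol; n(LiOH) added = 0.2314 x 0.02761 = 0.006389 mol.
Base is in excess by 0.006389 - 0.005226 = 0.001163 mol in a total volume of 0.04362 L.
[OH^-] = 0.001163/0.04362 = 0.02667 M, so pOH = 1.57 and pH = 14.00 - 1.57 = 12.43.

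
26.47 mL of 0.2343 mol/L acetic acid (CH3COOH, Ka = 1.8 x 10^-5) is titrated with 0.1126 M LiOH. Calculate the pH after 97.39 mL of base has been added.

12.59

n(acid) = 0.2343 x 0.02647 = 0.006202 mol; n(LiOH) added = 0.1126 x 0.09739 = 0.01097 mol.
Base is in excess by 0.01097 - 0.006202 = 0.004764 mol in a total volume of 0.1239 L.
[OH^-] = 0.004764/0.1239 = 0.03846 M, so pOH = 1.41 and pH = 14.00 - 1.41 = 12.59.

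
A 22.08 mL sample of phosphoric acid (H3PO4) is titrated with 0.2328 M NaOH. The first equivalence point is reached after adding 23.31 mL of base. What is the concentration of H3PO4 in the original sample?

n(NaOH) = 0.2328 x 0.02331 = 0.005427 mol.
At the first equivalence point, 1 mol OH^- react per mol H3PO4, so n(H3PO4) = 0.005427 / 1 = 0.005427 mol.
[H3PO4] = 0.005427 / 0.02208 L = 0.246 M.

0.246 M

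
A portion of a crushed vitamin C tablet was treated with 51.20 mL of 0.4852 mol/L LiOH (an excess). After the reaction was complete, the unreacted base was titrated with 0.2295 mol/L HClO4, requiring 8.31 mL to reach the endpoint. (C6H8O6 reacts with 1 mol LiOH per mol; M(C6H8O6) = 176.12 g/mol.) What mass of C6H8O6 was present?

4.04 g

Total n(LiOH) added = 0.4852 x 0.05120 = 0.02484 mol.
n(HClO4) used = 0.2295 x 0.008310 = 0.001907 mol, which equals the excess n(LiOH).
So n(LiOH) consumed by the sample = 0.02484 - 0.001907 = 0.02294 mol.
n(C6H8O6) = 0.02294 / 1 = 0.02294 mol.
mass = 0.02294 mol x 176.12 g/mol = 4.04 g.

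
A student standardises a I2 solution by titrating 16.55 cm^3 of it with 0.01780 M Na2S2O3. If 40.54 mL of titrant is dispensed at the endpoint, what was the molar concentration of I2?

0.0218 M

n(Na2S2O3) = 0.01780 x 0.04054 = 0.0007216 mol.
From the balanced equation, 2 mol Na2S2O3 reacts with 1 mol I2, so n(I2) = 0.0007216 x 1/2 = 0.0003608 mol.
[I2] = 0.0003608 / 0.01655 L = 0.0218 M.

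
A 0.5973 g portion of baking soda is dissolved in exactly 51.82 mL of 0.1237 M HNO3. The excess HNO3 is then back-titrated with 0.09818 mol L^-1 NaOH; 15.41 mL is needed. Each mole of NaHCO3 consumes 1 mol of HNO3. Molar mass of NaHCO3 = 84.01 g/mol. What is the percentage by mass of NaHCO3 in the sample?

68.9%

Total n(HNO3) added = 0.1237 x 0.05182 = 0.006410 mol.
n(NaOH) used = 0.09818 x 0.01541 = 0.001513 mol, which equals the excess n(HNO3).
So n(HNO3) consumed by the sample = 0.006410 - 0.001513 = 0.004897 mol.
n(NaHCO3) = 0.004897 / 1 = 0.004897 mol.
mass NaHCO3 = 0.004897 x 84.01 = 0.4114 g, so %NaHCO3 = 0.4114/0.5973 x 100 = 68.9%.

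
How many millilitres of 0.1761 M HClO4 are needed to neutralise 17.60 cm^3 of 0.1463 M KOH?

14.6 mL

n(KOH) = 0.1463 mol/L x 0.01760 L = 0.002575 mol.
At equivalence n(HClO4) = n(KOH) = 0.002575 mol.
V(HClO4) = 0.002575 / 0.1761 = 0.01462 L = 14.6 mL.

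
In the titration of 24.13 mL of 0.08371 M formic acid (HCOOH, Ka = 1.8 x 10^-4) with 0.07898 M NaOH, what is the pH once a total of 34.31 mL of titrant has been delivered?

n(acid) = 0.08371 x 0.02413 = 0.002020 mol; n(NaOH) added = 0.07898 x 0.03431 = 0.002710 mol.
Base is in excess by 0.002710 - 0.002020 = 0.0006899 mol in a total volume of 0.05844 L.
[OH^-] = 0.0006899/0.05844 = 0.01180 M, so pOH = 1.93 and pH = 14.00 - 1.93 = 12.07.

12.07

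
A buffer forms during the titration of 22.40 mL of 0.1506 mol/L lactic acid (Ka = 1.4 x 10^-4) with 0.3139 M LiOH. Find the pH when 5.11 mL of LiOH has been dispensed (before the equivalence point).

Initial n(HC3H5O3) = 0.1506 x 0.02240 = 0.003373 mol.
n(LiOH) added = 0.3139 x 0.005110 = 0.001604 mol, converting that many moles of HC3H5O3 to C3H5O3-.
Remaining n(HC3H5O3) = 0.001769 mol; n(C3H5O3-) = 0.001604 mol.
By Henderson-Hasselbalch, pH = pKa + log([A^-]/[HA]) = 3.85 + log(0.001604/0.001769) = 3.85 + (-0.04) = 3.81.

3.81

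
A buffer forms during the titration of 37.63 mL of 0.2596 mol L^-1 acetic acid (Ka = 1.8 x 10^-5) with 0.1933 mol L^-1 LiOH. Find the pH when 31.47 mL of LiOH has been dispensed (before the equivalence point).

Initial n(CH3COOH) = 0.2596 x 0.03763 = 0.009769 mol.
n(LiOH) added = 0.1933 x 0.03147 = 0.006083 mol, converting that many moles of CH3COOH to CH3COO-.
Remaining n(CH3COOH) = 0.003686 mol; n(CH3COO-) = 0.006083 mol.
By Henderson-Hasselbalch, pH = pKa + log([A^-]/[HA]) = 4.74 + log(0.006083/0.003686) = 4.74 + (+0.22) = 4.96.

4.96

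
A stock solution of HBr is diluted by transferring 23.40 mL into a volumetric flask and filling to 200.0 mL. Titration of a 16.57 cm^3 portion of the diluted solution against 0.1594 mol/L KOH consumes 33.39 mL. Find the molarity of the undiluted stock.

2.75 M

n(KOH) = 0.1594 x 0.03339 = 0.005322 mol.
n(HBr) in the aliquot = 0.005322 mol.
[diluted HBr] = 0.005322 / 0.01657 = 0.3212 M.
Dilution factor = 200.0/23.40 = 8.547, so [stock] = 0.3212 x 8.547 = 2.75 M.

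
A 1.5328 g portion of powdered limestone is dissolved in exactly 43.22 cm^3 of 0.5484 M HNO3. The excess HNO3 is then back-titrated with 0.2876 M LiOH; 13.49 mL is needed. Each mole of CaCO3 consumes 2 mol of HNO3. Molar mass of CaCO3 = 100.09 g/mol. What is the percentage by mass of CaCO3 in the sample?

64.7%

Total n(HNO3) added = 0.5484 x 0.04322 = 0.02370 mol.
n(LiOH) used = 0.2876 x 0.01349 = 0.003880 mol, which equals the excess n(HNO3).
So n(HNO3) consumed by the sample = 0.02370 - 0.003880 = 0.01982 mol.
n(CaCO3) = 0.01982 / 2 = 0.009911 mol.
mass CaCO3 = 0.009911 x 100.09 = 0.9920 g, so %CaCO3 = 0.9920/1.5328 x 100 = 64.7%.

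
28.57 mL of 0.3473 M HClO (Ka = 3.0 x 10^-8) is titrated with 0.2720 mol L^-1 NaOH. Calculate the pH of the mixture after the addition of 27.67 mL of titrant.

8.02

Initial n(HClO) = 0.3473 x 0.02857 = 0.009922 mol.
n(NaOH) added = 0.2720 x 0.02767 = 0.007526 mol, converting that many moles of HClO to ClO-.
Remaining n(HClO) = 0.002396 mol; n(ClO-) = 0.007526 mol.
By Henderson-Hasselbalch, pH = pKa + log([A^-]/[HA]) = 7.52 + log(0.007526/0.002396) = 7.52 + (+0.50) = 8.02.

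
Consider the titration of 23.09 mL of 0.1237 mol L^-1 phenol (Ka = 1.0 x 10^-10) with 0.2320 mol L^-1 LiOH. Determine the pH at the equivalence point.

n(C6H5OH) = 0.1237 x 0.02309 = 0.002856 mol; V(LiOH) at equivalence = 0.002856/0.2320 = 0.01231 L.
At equivalence all the acid is converted to C6H5O-; total volume = 0.02309 + 0.01231 = 0.03540 L, so [C6H5O-] = 0.002856/0.03540 = 0.08068 M.
Kb = Kw/Ka = 1.0e-14 / 1.0 x 10^-10 = 0.000100.
[OH^-] = sqrt(Kb x [C6H5O-]) = sqrt(0.000100 x 0.08068) = 0.00284 M.
pOH = 2.55, so pH = 14.00 - 2.55 = 11.45.

11.45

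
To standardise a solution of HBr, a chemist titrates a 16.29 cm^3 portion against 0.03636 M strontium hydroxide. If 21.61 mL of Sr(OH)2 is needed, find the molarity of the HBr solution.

0.0965 M

n(Sr(OH)2) delivered = 0.03636 x 0.02161 = 0.0007857 mol.
The reaction is 2 HBr + 1 Sr(OH)2, so n(HBr) = 0.0007857 x 2/1 = 0.001571 mol.
[HBr] = 0.001571 mol / 0.01629 L = 0.0965 M.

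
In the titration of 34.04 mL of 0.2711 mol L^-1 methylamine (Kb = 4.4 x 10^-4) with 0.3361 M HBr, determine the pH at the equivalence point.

n(CH3NH2) = 0.2711 x 0.03404 = 0.009228 mol; V(HBr) at equivalence = 0.009228/0.3361 = 0.02746 L.
At equivalence the base is fully converted to CH3NH3+; total volume = 0.06150 L, so [CH3NH3+] = 0.009228/0.06150 = 0.1501 M.
Ka(CH3NH3+) = Kw/Kb = 1.0e-14 / 4.4 x 10^-4 = 2.27e-11.
[H^+] = sqrt(Ka x [CH3NH3+]) = sqrt(2.27e-11 x 0.1501) = 1.85e-6 M.
pH = -log(1.85e-6) = 5.73.

5.73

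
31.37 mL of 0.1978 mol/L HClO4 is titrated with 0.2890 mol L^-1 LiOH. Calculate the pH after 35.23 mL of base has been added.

n(acid) = 0.1978 x 0.03137 = 0.006205 mol; n(LiOH) added = 0.2890 x 0.03523 = 0.01018 mol.
Base is in excess by 0.01018 - 0.006205 = 0.003976 mol in a total volume of 0.06660 L.
[OH^-] = 0.003976/0.06660 = 0.05971 M, so pOH = 1.22 and pH = 14.00 - 1.22 = 12.78.

12.78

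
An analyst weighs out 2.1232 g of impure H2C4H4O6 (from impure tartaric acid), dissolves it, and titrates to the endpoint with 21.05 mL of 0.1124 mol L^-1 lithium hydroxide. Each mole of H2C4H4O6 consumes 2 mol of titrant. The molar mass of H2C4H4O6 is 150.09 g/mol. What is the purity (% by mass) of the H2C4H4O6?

n(LiOH) = 0.1124 x 0.02105 = 0.002366 mol.
n(H2C4H4O6) = 0.002366 / 2 = 0.001183 mol.
mass of H2C4H4O6 = 0.001183 x 150.09 = 0.1776 g.
% purity = 0.1776 / 2.1232 x 100 = 8.36%.

8.36%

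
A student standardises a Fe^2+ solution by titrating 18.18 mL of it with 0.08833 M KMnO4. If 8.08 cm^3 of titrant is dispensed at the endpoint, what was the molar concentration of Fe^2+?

0.196 M

n(KMnO4) = 0.08833 x 0.008080 = 0.0007137 mol.
From the balanced equation, 1 mol KMnO4 reacts with 5 mol Fe^2+, so n(Fe^2+) = 0.0007137 x 5/1 = 0.003569 mol.
[Fe^2+] = 0.003569 / 0.01818 L = 0.196 M.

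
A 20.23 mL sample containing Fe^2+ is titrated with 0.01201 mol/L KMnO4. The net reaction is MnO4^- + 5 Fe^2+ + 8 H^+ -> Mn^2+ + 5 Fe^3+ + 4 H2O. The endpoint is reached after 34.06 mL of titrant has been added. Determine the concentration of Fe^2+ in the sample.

0.101 M

n(KMnO4) = 0.01201 x 0.03406 = 0.0004091 mol.
From the balanced equation, 1 mol KMnO4 reacts with 5 mol Fe^2+, so n(Fe^2+) = 0.0004091 x 5/1 = 0.002045 mol.
[Fe^2+] = 0.002045 / 0.02023 L = 0.101 M.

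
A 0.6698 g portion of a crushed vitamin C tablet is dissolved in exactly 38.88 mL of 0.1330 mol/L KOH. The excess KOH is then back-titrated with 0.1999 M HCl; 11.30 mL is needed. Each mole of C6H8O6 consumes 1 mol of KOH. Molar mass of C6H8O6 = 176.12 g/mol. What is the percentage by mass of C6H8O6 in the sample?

Total n(KOH) added = 0.1330 x 0.03888 = 0.005171 mol.
n(HCl) used = 0.1999 x 0.01130 = 0.002259 mol, which equals the excess n(KOH).
So n(KOH) consumed by the sample = 0.005171 - 0.002259 = 0.002912 mol.
n(C6H8O6) = 0.002912 / 1 = 0.002912 mol.
mass C6H8O6 = 0.002912 x 176.12 = 0.5129 g, so %C6H8O6 = 0.5129/0.6698 x 100 = 76.6%.

76.6%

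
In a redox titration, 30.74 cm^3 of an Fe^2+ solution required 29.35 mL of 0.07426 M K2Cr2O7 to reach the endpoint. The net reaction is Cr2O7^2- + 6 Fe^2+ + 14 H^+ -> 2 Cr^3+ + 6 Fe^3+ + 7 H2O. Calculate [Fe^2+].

n(K2Cr2O7) = 0.07426 x 0.02935 = 0.002180 mol.
From the balanced equation, 1 mol K2Cr2O7 reacts with 6 mol Fe^2+, so n(Fe^2+) = 0.002180 x 6/1 = 0.01308 mol.
[Fe^2+] = 0.01308 / 0.03074 L = 0.425 M.

0.425 M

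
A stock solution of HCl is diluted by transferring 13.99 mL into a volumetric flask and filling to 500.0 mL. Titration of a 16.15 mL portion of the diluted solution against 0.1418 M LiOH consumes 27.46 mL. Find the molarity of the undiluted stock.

8.62 M

n(LiOH) = 0.1418 x 0.02746 = 0.003894 mol.
n(HCl) in the aliquot = 0.003894 mol.
[diluted HCl] = 0.003894 / 0.01615 = 0.2411 M.
Dilution factor = 500.0/13.99 = 35.74, so [stock] = 0.2411 x 35.74 = 8.62 M.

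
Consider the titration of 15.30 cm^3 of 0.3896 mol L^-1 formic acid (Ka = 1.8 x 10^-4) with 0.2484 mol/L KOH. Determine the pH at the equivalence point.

8.46

n(HCOOH) = 0.3896 x 0.01530 = 0.005961 mol; V(KOH) at equivalence = 0.005961/0.2484 = 0.02400 L.
At equivalence all the acid is converted to HCOO-; total volume = 0.01530 + 0.02400 = 0.03930 L, so [HCOO-] = 0.005961/0.03930 = 0.1517 M.
Kb = Kw/Ka = 1.0e-14 / 1.8 x 10^-4 = 5.56e-11.
[OH^-] = sqrt(Kb x [HCOO-]) = sqrt(5.56e-11 x 0.1517) = 2.90e-6 M.
pOH = 5.54, so pH = 14.00 - 5.54 = 8.46.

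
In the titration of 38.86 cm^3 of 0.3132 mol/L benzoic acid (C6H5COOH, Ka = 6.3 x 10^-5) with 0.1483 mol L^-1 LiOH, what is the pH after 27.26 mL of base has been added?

Initial n(C6H5COOH) = 0.3132 x 0.03886 = 0.01217 mol.
n(LiOH) added = 0.1483 x 0.02726 = 0.004043 mol, converting that many moles of C6H5COOH to C6H5COO-.
Remaining n(C6H5COOH) = 0.008128 mol; n(C6H5COO-) = 0.004043 mol.
By Henderson-Hasselbalch, pH = pKa + log([A^-]/[HA]) = 4.20 + log(0.004043/0.008128) = 4.20 + (-0.30) = 3.90.

3.90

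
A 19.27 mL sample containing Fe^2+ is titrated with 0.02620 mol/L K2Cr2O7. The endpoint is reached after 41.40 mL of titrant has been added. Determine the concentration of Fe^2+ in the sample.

0.338 M

n(K2Cr2O7) = 0.02620 x 0.04140 = 0.001085 mol.
From the balanced equation, 1 mol K2Cr2O7 reacts with 6 mol Fe^2+, so n(Fe^2+) = 0.001085 x 6/1 = 0.006508 mol.
[Fe^2+] = 0.006508 / 0.01927 L = 0.338 M.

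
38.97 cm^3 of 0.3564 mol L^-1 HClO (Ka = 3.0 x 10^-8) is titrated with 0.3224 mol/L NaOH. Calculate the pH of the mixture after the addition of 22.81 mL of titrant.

7.57

Initial n(HClO) = 0.3564 x 0.03897 = 0.01389 mol.
n(NaOH) added = 0.3224 x 0.02281 = 0.007354 mol, converting that many moles of HClO to ClO-.
Remaining n(HClO) = 0.006535 mol; n(ClO-) = 0.007354 mol.
By Henderson-Hasselbalch, pH = pKa + log([A^-]/[HA]) = 7.52 + log(0.007354/0.006535) = 7.52 + (+0.05) = 7.57.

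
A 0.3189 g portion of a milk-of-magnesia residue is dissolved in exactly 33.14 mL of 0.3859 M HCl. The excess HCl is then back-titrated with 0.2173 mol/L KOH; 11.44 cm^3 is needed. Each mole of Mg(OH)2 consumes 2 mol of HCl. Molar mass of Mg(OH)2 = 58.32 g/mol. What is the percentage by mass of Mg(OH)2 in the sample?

Total n(HCl) added = 0.3859 x 0.03314 = 0.01279 mol.
n(KOH) used = 0.2173 x 0.01144 = 0.002486 mol, which equals the excess n(HCl).
So n(HCl) consumed by the sample = 0.01279 - 0.002486 = 0.01030 mol.
n(Mg(OH)2) = 0.01030 / 2 = 0.005151 mol.
mass Mg(OH)2 = 0.005151 x 58.32 = 0.3004 g, so %Mg(OH)2 = 0.3004/0.3189 x 100 = 94.2%.

94.2%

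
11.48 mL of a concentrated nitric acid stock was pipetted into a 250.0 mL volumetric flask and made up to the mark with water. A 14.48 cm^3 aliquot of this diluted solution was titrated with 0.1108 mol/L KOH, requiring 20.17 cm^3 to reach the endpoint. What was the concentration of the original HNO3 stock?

3.36 M

n(KOH) = 0.1108 x 0.02017 = 0.002235 mol.
n(HNO3) in the aliquot = 0.002235 mol.
[diluted HNO3] = 0.002235 / 0.01448 = 0.1543 M.
Dilution factor = 250.0/11.48 = 21.78, so [stock] = 0.1543 x 21.78 = 3.36 M.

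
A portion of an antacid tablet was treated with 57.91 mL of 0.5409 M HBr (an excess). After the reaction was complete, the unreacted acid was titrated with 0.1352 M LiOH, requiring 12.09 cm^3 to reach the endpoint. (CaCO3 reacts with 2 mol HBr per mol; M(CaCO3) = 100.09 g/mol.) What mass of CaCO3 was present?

1.49 g

Total n(HBr) added = 0.5409 x 0.05791 = 0.03132 mol.
n(LiOH) used = 0.1352 x 0.01209 = 0.001635 mol, which equals the excess n(HBr).
So n(HBr) consumed by the sample = 0.03132 - 0.001635 = 0.02969 mol.
n(CaCO3) = 0.02969 / 2 = 0.01484 mol.
mass = 0.01484 mol x 100.09 g/mol = 1.49 g.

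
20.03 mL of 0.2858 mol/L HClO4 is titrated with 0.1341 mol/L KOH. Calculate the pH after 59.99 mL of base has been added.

n(acid) = 0.2858 x 0.02003 = 0.005725 mol; n(KOH) added = 0.1341 x 0.05999 = 0.008045 mol.
Base is in excess by 0.008045 - 0.005725 = 0.002320 mol in a total volume of 0.08002 L.
[OH^-] = 0.002320/0.08002 = 0.02899 M, so pOH = 1.54 and pH = 14.00 - 1.54 = 12.46.

12.46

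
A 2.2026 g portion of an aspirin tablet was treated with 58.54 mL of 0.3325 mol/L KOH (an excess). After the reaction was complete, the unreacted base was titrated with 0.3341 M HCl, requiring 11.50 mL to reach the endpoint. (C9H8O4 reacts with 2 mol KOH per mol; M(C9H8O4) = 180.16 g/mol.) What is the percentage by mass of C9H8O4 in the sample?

63.9%

Total n(KOH) added = 0.3325 x 0.05854 = 0.01946 mol.
n(HCl) used = 0.3341 x 0.01150 = 0.003842 mol, which equals the excess n(KOH).
So n(KOH) consumed by the sample = 0.01946 - 0.003842 = 0.01562 mol.
n(C9H8O4) = 0.01562 / 2 = 0.007811 mol.
mass C9H8O4 = 0.007811 x 180.16 = 1.407 g, so %C9H8O4 = 1.407/2.2026 x 100 = 63.9%.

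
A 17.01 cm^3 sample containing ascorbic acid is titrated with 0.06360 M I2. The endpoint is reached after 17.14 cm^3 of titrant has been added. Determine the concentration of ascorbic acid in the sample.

0.0641 M

n(I2) = 0.06360 x 0.01714 = 0.001090 mol.
From the balanced equation, 1 mol I2 reacts with 1 mol ascorbic acid, so n(ascorbic acid) = 0.001090 x 1/1 = 0.001090 mol.
[ascorbic acid] = 0.001090 / 0.01701 L = 0.0641 M.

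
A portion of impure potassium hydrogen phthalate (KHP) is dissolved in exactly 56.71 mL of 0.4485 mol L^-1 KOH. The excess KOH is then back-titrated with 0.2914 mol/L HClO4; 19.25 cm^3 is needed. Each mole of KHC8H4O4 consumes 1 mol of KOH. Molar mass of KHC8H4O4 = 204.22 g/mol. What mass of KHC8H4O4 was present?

4.05 g

Total n(KOH) added = 0.4485 x 0.05671 = 0.02543 mol.
n(HClO4) used = 0.2914 x 0.01925 = 0.005609 mol, which equals the excess n(KOH).
So n(KOH) consumed by the sample = 0.02543 - 0.005609 = 0.01982 mol.
n(KHC8H4O4) = 0.01982 / 1 = 0.01982 mol.
mass = 0.01982 mol x 204.22 g/mol = 4.05 g.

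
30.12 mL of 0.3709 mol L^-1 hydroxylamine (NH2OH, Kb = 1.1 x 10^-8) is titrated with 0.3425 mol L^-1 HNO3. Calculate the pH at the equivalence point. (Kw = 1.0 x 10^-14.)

3.40

n(NH2OH) = 0.3709 x 0.03012 = 0.01117 mol; V(HNO3) at equivalence = 0.01117/0.3425 = 0.03262 L.
At equivalence the base is fully converted to NH3OH+; total volume = 0.06274 L, so [NH3OH+] = 0.01117/0.06274 = 0.1781 M.
Ka(NH3OH+) = Kw/Kb = 1.0e-14 / 1.1 x 10^-8 = 9.09e-7.
[H^+] = sqrt(Ka x [NH3OH+]) = sqrt(9.09e-7 x 0.1781) = 0.000402 M.
pH = -log(0.000402) = 3.40.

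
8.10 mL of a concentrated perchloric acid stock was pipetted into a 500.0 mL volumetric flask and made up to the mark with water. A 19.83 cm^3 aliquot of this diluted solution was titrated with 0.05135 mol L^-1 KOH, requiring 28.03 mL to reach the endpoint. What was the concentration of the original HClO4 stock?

4.48 M

n(KOH) = 0.05135 x 0.02803 = 0.001439 mol.
n(HClO4) in the aliquot = 0.001439 mol.
[diluted HClO4] = 0.001439 / 0.01983 = 0.07258 M.
Dilution factor = 500.0/8.100 = 61.73, so [stock] = 0.07258 x 61.73 = 4.48 M.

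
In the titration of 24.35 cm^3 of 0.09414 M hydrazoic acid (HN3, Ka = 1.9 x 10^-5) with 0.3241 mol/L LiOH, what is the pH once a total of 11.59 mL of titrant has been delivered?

12.61

n(acid) = 0.09414 x 0.02435 = 0.002292 mol; n(LiOH) added = 0.3241 x 0.01159 = 0.003756 mol.
Base is in excess by 0.003756 - 0.002292 = 0.001464 mol in a total volume of 0.03594 L.
[OH^-] = 0.001464/0.03594 = 0.04073 M, so pOH = 1.39 and pH = 14.00 - 1.39 = 12.61.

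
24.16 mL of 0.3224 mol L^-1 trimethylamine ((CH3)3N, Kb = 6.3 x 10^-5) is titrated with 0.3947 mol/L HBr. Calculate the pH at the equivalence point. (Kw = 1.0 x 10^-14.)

n((CH3)3N) = 0.3224 x 0.02416 = 0.007789 mol; V(HBr) at equivalence = 0.007789/0.3947 = 0.01973 L.
At equivalence the base is fully converted to (CH3)3NH+; total volume = 0.04389 L, so [(CH3)3NH+] = 0.007789/0.04389 = 0.1775 M.
Ka((CH3)3NH+) = Kw/Kb = 1.0e-14 / 6.3 x 10^-5 = 1.59e-10.
[H^+] = sqrt(Ka x [(CH3)3NH+]) = sqrt(1.59e-10 x 0.1775) = 5.31e-6 M.
pH = -log(5.31e-6) = 5.28.

5.28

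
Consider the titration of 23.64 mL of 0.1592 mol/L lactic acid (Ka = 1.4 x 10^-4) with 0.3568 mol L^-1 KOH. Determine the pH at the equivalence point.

n(HC3H5O3) = 0.1592 x 0.02364 = 0.003763 mol; V(KOH) at equivalence = 0.003763/0.3568 = 0.01055 L.
At equivalence all the acid is converted to C3H5O3-; total volume = 0.02364 + 0.01055 = 0.03419 L, so [C3H5O3-] = 0.003763/0.03419 = 0.1101 M.
Kb = Kw/Ka = 1.0e-14 / 1.4 x 10^-4 = 7.14e-11.
[OH^-] = sqrt(Kb x [C3H5O3-]) = sqrt(7.14e-11 x 0.1101) = 2.80e-6 M.
pOH = 5.55, so pH = 14.00 - 5.55 = 8.45.

8.45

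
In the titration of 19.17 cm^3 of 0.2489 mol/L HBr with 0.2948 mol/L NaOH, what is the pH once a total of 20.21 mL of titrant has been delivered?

12.48

n(acid) = 0.2489 x 0.01917 = 0.004771 mol; n(NaOH) added = 0.2948 x 0.02021 = 0.005958 mol.
Base is in excess by 0.005958 - 0.004771 = 0.001186 mol in a total volume of 0.03938 L.
[OH^-] = 0.001186/0.03938 = 0.03013 M, so pOH = 1.52 and pH = 14.00 - 1.52 = 12.48.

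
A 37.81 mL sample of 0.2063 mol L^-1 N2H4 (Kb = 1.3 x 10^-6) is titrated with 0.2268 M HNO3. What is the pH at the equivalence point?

4.54

n(N2H4) = 0.2063 x 0.03781 = 0.007800 mol; V(HNO3) at equivalence = 0.007800/0.2268 = 0.03439 L.
At equivalence the base is fully converted to N2H5+; total volume = 0.07220 L, so [N2H5+] = 0.007800/0.07220 = 0.1080 M.
Ka(N2H5+) = Kw/Kb = 1.0e-14 / 1.3 x 10^-6 = 7.69e-9.
[H^+] = sqrt(Ka x [N2H5+]) = sqrt(7.69e-9 x 0.1080) = 2.88e-5 M.
pH = -log(2.88e-5) = 4.54.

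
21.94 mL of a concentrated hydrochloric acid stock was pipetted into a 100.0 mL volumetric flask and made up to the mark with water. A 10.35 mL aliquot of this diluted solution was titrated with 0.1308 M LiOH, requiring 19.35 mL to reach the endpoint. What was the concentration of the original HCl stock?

1.11 M

n(LiOH) = 0.1308 x 0.01935 = 0.002531 mol.
n(HCl) in the aliquot = 0.002531 mol.
[diluted HCl] = 0.002531 / 0.01035 = 0.2445 M.
Dilution factor = 100.0/21.94 = 4.558, so [stock] = 0.2445 x 4.558 = 1.11 M.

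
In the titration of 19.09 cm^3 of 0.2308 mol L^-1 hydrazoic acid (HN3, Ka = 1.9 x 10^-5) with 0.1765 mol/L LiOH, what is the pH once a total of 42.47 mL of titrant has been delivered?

12.70

n(acid) = 0.2308 x 0.01909 = 0.004406 mol; n(LiOH) added = 0.1765 x 0.04247 = 0.007496 mol.
Base is in excess by 0.007496 - 0.004406 = 0.003090 mol in a total volume of 0.06156 L.
[OH^-] = 0.003090/0.06156 = 0.05019 M, so pOH = 1.30 and pH = 14.00 - 1.30 = 12.70.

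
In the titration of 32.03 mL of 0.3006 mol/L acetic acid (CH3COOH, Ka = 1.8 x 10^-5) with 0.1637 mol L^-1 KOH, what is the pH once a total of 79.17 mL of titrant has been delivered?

n(acid) = 0.3006 x 0.03203 = 0.009628 mol; n(KOH) added = 0.1637 x 0.07917 = 0.01296 mol.
Base is in excess by 0.01296 - 0.009628 = 0.003332 mol in a total volume of 0.1112 L.
[OH^-] = 0.003332/0.1112 = 0.02996 M, so pOH = 1.52 and pH = 14.00 - 1.52 = 12.48.

12.48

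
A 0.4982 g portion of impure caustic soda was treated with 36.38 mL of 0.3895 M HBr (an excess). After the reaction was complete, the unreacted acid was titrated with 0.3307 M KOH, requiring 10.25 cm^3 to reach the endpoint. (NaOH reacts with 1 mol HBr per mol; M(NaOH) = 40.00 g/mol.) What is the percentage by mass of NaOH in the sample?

Total n(HBr) added = 0.3895 x 0.03638 = 0.01417 mol.
n(KOH) used = 0.3307 x 0.01025 = 0.003390 mol, which equals the excess n(HBr).
So n(HBr) consumed by the sample = 0.01417 - 0.003390 = 0.01078 mol.
n(NaOH) = 0.01078 / 1 = 0.01078 mol.
mass NaOH = 0.01078 x 40.00 = 0.4312 g, so %NaOH = 0.4312/0.4982 x 100 = 86.6%.

86.6%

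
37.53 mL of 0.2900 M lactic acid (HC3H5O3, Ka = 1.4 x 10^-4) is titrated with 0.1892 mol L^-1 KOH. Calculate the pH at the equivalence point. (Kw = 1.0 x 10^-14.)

n(HC3H5O3) = 0.2900 x 0.03753 = 0.01088 mol; V(KOH) at equivalence = 0.01088/0.1892 = 0.05752 L.
At equivalence all the acid is converted to C3H5O3-; total volume = 0.03753 + 0.05752 = 0.09505 L, so [C3H5O3-] = 0.01088/0.09505 = 0.1145 M.
Kb = Kw/Ka = 1.0e-14 / 1.4 x 10^-4 = 7.14e-11.
[OH^-] = sqrt(Kb x [C3H5O3-]) = sqrt(7.14e-11 x 0.1145) = 2.86e-6 M.
pOH = 5.54, so pH = 14.00 - 5.54 = 8.46.

8.46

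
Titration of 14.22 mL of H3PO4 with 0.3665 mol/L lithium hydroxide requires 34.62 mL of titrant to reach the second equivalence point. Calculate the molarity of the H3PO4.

n(LiOH) = 0.3665 x 0.03462 = 0.01269 mol.
At the second equivalence point, 2 mol OH^- react per mol H3PO4, so n(H3PO4) = 0.01269 / 2 = 0.006344 mol.
[H3PO4] = 0.006344 / 0.01422 L = 0.446 M.

0.446 M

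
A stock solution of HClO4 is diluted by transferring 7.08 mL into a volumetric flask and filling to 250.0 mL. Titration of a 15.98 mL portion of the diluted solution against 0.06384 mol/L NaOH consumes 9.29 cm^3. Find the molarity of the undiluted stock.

1.31 M

n(NaOH) = 0.06384 x 0.009290 = 0.0005931 mol.
n(HClO4) in the aliquot = 0.0005931 mol.
[diluted HClO4] = 0.0005931 / 0.01598 = 0.03711 M.
Dilution factor = 250.0/7.080 = 35.31, so [stock] = 0.03711 x 35.31 = 1.31 M.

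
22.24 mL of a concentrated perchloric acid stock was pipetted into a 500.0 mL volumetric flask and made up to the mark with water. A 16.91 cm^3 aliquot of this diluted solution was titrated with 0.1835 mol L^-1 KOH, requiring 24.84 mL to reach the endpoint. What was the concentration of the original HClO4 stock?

6.06 M

n(KOH) = 0.1835 x 0.02484 = 0.004558 mol.
n(HClO4) in the aliquot = 0.004558 mol.
[diluted HClO4] = 0.004558 / 0.01691 = 0.2696 M.
Dilution factor = 500.0/22.24 = 22.48, so [stock] = 0.2696 x 22.48 = 6.06 M.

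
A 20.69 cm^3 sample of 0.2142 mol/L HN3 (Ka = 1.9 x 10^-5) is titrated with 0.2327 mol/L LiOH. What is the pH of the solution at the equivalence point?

8.88

n(HN3) = 0.2142 x 0.02069 = 0.004432 mol; V(LiOH) at equivalence = 0.004432/0.2327 = 0.01905 L.
At equivalence all the acid is converted to N3-; total volume = 0.02069 + 0.01905 = 0.03974 L, so [N3-] = 0.004432/0.03974 = 0.1115 M.
Kb = Kw/Ka = 1.0e-14 / 1.9 x 10^-5 = 5.26e-10.
[OH^-] = sqrt(Kb x [N3-]) = sqrt(5.26e-10 x 0.1115) = 7.66e-6 M.
pOH = 5.12, so pH = 14.00 - 5.12 = 8.88.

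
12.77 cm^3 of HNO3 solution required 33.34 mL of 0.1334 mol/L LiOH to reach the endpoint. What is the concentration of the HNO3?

0.348 M

n(LiOH) delivered = 0.1334 x 0.03334 = 0.004448 mol.
For a 1:1 reaction, n(HNO3) = 0.004448 mol.
[HNO3] = 0.004448 mol / 0.01277 L = 0.348 M.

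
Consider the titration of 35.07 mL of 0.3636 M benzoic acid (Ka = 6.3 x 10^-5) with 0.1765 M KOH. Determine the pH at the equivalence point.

n(C6H5COOH) = 0.3636 x 0.03507 = 0.01275 mol; V(KOH) at equivalence = 0.01275/0.1765 = 0.07225 L.
At equivalence all the acid is converted to C6H5COO-; total volume = 0.03507 + 0.07225 = 0.1073 L, so [C6H5COO-] = 0.01275/0.1073 = 0.1188 M.
Kb = Kw/Ka = 1.0e-14 / 6.3 x 10^-5 = 1.59e-10.
[OH^-] = sqrt(Kb x [C6H5COO-]) = sqrt(1.59e-10 x 0.1188) = 4.34e-6 M.
pOH = 5.36, so pH = 14.00 - 5.36 = 8.64.

8.64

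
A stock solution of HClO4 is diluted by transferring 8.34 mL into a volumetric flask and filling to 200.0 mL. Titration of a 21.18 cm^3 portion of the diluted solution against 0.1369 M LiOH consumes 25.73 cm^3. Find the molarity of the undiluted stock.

n(LiOH) = 0.1369 x 0.02573 = 0.003522 mol.
n(HClO4) in the aliquot = 0.003522 mol.
[diluted HClO4] = 0.003522 / 0.02118 = 0.1663 M.
Dilution factor = 200.0/8.340 = 23.98, so [stock] = 0.1663 x 23.98 = 3.99 M.

3.99 M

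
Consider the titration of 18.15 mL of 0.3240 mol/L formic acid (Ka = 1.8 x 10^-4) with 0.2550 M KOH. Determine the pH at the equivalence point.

n(HCOOH) = 0.3240 x 0.01815 = 0.005881 mol; V(KOH) at equivalence = 0.005881/0.2550 = 0.02306 L.
At equivalence all the acid is converted to HCOO-; total volume = 0.01815 + 0.02306 = 0.04121 L, so [HCOO-] = 0.005881/0.04121 = 0.1427 M.
Kb = Kw/Ka = 1.0e-14 / 1.8 x 10^-4 = 5.56e-11.
[OH^-] = sqrt(Kb x [HCOO-]) = sqrt(5.56e-11 x 0.1427) = 2.82e-6 M.
pOH = 5.55, so pH = 14.00 - 5.55 = 8.45.

8.45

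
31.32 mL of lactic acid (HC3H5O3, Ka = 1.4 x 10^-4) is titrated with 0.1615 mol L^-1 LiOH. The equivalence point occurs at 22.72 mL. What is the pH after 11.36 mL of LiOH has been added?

11.36 mL is exactly half the equivalence volume (22.72/2), i.e. the half-equivalence point.
There, n(HA) = n(A^-), so pH = pKa = -log(1.4 x 10^-4) = 3.85.

3.85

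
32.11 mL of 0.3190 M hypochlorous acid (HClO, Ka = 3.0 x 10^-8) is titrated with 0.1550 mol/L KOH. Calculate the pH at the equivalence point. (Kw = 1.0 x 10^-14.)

n(HClO) = 0.3190 x 0.03211 = 0.01024 mol; V(KOH) at equivalence = 0.01024/0.1550 = 0.06608 L.
At equivalence all the acid is converted to ClO-; total volume = 0.03211 + 0.06608 = 0.09819 L, so [ClO-] = 0.01024/0.09819 = 0.1043 M.
Kb = Kw/Ka = 1.0e-14 / 3.0 x 10^-8 = 3.33e-7.
[OH^-] = sqrt(Kb x [ClO-]) = sqrt(3.33e-7 x 0.1043) = 0.000186 M.
pOH = 3.73, so pH = 14.00 - 3.73 = 10.27.

10.27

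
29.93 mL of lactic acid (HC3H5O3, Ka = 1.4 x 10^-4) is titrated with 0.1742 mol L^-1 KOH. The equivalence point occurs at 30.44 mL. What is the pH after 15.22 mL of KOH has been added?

3.85

15.22 mL is exactly half the equivalence volume (30.44/2), i.e. the half-equivalence point.
There, n(HA) = n(A^-), so pH = pKa = -log(1.4 x 10^-4) = 3.85.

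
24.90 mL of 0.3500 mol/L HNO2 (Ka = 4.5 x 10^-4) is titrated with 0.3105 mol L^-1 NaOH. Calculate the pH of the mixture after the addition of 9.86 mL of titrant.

Initial n(HNO2) = 0.3500 x 0.02490 = 0.008715 mol.
n(NaOH) added = 0.3105 x 0.009860 = 0.003062 mol, converting that many moles of HNO2 to NO2-.
Remaining n(HNO2) = 0.005653 mol; n(NO2-) = 0.003062 mol.
By Henderson-Hasselbalch, pH = pKa + log([A^-]/[HA]) = 3.35 + log(0.003062/0.005653) = 3.35 + (-0.27) = 3.08.

3.08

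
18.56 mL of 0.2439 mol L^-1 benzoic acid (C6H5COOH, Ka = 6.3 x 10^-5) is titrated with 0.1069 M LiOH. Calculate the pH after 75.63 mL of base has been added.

12.58

n(acid) = 0.2439 x 0.01856 = 0.004527 mol; n(LiOH) added = 0.1069 x 0.07563 = 0.008085 mol.
Base is in excess by 0.008085 - 0.004527 = 0.003558 mol in a total volume of 0.09419 L.
[OH^-] = 0.003558/0.09419 = 0.03778 M, so pOH = 1.42 and pH = 14.00 - 1.42 = 12.58.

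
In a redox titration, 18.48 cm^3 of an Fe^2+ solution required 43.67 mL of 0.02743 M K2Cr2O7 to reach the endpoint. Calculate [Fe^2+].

n(K2Cr2O7) = 0.02743 x 0.04367 = 0.001198 mol.
From the balanced equation, 1 mol K2Cr2O7 reacts with 6 mol Fe^2+, so n(Fe^2+) = 0.001198 x 6/1 = 0.007187 mol.
[Fe^2+] = 0.007187 / 0.01848 L = 0.389 M.

0.389 M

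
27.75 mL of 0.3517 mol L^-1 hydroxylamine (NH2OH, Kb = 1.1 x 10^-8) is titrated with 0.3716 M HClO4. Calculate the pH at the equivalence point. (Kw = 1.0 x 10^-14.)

3.39

n(NH2OH) = 0.3517 x 0.02775 = 0.009760 mol; V(HClO4) at equivalence = 0.009760/0.3716 = 0.02626 L.
At equivalence the base is fully converted to NH3OH+; total volume = 0.05401 L, so [NH3OH+] = 0.009760/0.05401 = 0.1807 M.
Ka(NH3OH+) = Kw/Kb = 1.0e-14 / 1.1 x 10^-8 = 9.09e-7.
[H^+] = sqrt(Ka x [NH3OH+]) = sqrt(9.09e-7 x 0.1807) = 0.000405 M.
pH = -log(0.000405) = 3.39.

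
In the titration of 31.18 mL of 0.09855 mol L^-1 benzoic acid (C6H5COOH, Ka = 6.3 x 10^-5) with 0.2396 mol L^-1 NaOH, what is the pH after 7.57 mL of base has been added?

4.36

Initial n(C6H5COOH) = 0.09855 x 0.03118 = 0.003073 mol.
n(NaOH) added = 0.2396 x 0.007570 = 0.001814 mol, converting that many moles of C6H5COOH to C6H5COO-.
Remaining n(C6H5COOH) = 0.001259 mol; n(C6H5COO-) = 0.001814 mol.
By Henderson-Hasselbalch, pH = pKa + log([A^-]/[HA]) = 4.20 + log(0.001814/0.001259) = 4.20 + (+0.16) = 4.36.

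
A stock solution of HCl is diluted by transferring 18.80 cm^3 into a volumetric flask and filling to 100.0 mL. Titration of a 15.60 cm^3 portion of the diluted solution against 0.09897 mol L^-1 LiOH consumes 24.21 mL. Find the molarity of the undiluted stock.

0.817 M

n(LiOH) = 0.09897 x 0.02421 = 0.002396 mol.
n(HCl) in the aliquot = 0.002396 mol.
[diluted HCl] = 0.002396 / 0.01560 = 0.1536 M.
Dilution factor = 100.0/18.80 = 5.319, so [stock] = 0.1536 x 5.319 = 0.817 M.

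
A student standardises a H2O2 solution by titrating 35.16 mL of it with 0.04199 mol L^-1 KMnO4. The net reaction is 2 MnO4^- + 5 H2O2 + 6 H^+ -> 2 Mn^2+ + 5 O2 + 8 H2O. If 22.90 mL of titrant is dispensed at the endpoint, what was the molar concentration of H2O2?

0.0684 M

n(KMnO4) = 0.04199 x 0.02290 = 0.0009616 mol.
From the balanced equation, 2 mol KMnO4 reacts with 5 mol H2O2, so n(H2O2) = 0.0009616 x 5/2 = 0.002404 mol.
[H2O2] = 0.002404 / 0.03516 L = 0.0684 M.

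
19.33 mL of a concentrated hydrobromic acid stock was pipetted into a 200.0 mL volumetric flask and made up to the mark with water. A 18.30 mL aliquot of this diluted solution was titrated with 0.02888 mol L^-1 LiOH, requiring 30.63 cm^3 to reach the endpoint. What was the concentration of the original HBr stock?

n(LiOH) = 0.02888 x 0.03063 = 0.0008846 mol.
n(HBr) in the aliquot = 0.0008846 mol.
[diluted HBr] = 0.0008846 / 0.01830 = 0.04834 M.
Dilution factor = 200.0/19.33 = 10.35, so [stock] = 0.04834 x 10.35 = 0.500 M.

0.500 M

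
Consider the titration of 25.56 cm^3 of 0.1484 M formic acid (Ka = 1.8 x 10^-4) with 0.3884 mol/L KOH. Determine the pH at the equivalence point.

8.39

n(HCOOH) = 0.1484 x 0.02556 = 0.003793 mol; V(KOH) at equivalence = 0.003793/0.3884 = 0.009766 L.
At equivalence all the acid is converted to HCOO-; total volume = 0.02556 + 0.009766 = 0.03533 L, so [HCOO-] = 0.003793/0.03533 = 0.1074 M.
Kb = Kw/Ka = 1.0e-14 / 1.8 x 10^-4 = 5.56e-11.
[OH^-] = sqrt(Kb x [HCOO-]) = sqrt(5.56e-11 x 0.1074) = 2.44e-6 M.
pOH = 5.61, so pH = 14.00 - 5.61 = 8.39.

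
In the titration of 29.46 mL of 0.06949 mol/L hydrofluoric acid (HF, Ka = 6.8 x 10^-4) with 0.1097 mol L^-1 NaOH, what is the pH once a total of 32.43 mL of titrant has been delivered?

n(acid) = 0.06949 x 0.02946 = 0.002047 mol; n(NaOH) added = 0.1097 x 0.03243 = 0.003558 mol.
Base is in excess by 0.003558 - 0.002047 = 0.001510 mol in a total volume of 0.06189 L.
[OH^-] = 0.001510/0.06189 = 0.02440 M, so pOH = 1.61 and pH = 14.00 - 1.61 = 12.39.

12.39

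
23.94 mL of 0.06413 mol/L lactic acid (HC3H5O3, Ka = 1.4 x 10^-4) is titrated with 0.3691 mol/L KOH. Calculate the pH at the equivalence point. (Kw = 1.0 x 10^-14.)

n(HC3H5O3) = 0.06413 x 0.02394 = 0.001535 mol; V(KOH) at equivalence = 0.001535/0.3691 = 0.004160 L.
At equivalence all the acid is converted to C3H5O3-; total volume = 0.02394 + 0.004160 = 0.02810 L, so [C3H5O3-] = 0.001535/0.02810 = 0.05464 M.
Kb = Kw/Ka = 1.0e-14 / 1.4 x 10^-4 = 7.14e-11.
[OH^-] = sqrt(Kb x [C3H5O3-]) = sqrt(7.14e-11 x 0.05464) = 1.98e-6 M.
pOH = 5.70, so pH = 14.00 - 5.70 = 8.30.

8.30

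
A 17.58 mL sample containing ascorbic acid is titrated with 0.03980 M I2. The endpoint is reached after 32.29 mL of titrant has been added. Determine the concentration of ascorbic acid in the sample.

0.0731 M

n(I2) = 0.03980 x 0.03229 = 0.001285 mol.
From the balanced equation, 1 mol I2 reacts with 1 mol ascorbic acid, so n(ascorbic acid) = 0.001285 x 1/1 = 0.001285 mol.
[ascorbic acid] = 0.001285 / 0.01758 L = 0.0731 M.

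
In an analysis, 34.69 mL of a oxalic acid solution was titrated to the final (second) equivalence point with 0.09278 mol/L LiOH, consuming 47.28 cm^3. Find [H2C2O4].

n(LiOH) = 0.09278 x 0.04728 = 0.004387 mol.
At the final (second) equivalence point, 2 mol OH^- react per mol H2C2O4, so n(H2C2O4) = 0.004387 / 2 = 0.002193 mol.
[H2C2O4] = 0.002193 / 0.03469 L = 0.0632 M.

0.0632 M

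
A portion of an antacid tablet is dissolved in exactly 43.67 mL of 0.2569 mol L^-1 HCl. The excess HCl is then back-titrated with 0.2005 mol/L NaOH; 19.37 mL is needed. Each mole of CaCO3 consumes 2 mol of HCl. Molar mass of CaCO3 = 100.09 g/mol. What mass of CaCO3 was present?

0.367 g

Total n(HCl) added = 0.2569 x 0.04367 = 0.01122 mol.
n(NaOH) used = 0.2005 x 0.01937 = 0.003884 mol, which equals the excess n(HCl).
So n(HCl) consumed by the sample = 0.01122 - 0.003884 = 0.007335 mol.
n(CaCO3) = 0.007335 / 2 = 0.003668 mol.
mass = 0.003668 mol x 100.09 g/mol = 0.367 g.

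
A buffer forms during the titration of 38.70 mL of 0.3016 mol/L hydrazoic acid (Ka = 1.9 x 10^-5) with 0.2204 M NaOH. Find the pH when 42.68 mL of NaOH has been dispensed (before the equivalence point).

5.34

Initial n(HN3) = 0.3016 x 0.03870 = 0.01167 mol.
n(NaOH) added = 0.2204 x 0.04268 = 0.009407 mol, converting that many moles of HN3 to N3-.
Remaining n(HN3) = 0.002265 mol; n(N3-) = 0.009407 mol.
By Henderson-Hasselbalch, pH = pKa + log([A^-]/[HA]) = 4.72 + log(0.009407/0.002265) = 4.72 + (+0.62) = 5.34.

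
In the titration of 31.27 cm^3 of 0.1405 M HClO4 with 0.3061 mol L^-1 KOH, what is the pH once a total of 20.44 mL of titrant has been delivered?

n(acid) = 0.1405 x 0.03127 = 0.004393 mol; n(KOH) added = 0.3061 x 0.02044 = 0.006257 mol.
Base is in excess by 0.006257 - 0.004393 = 0.001863 mol in a total volume of 0.05171 L.
[OH^-] = 0.001863/0.05171 = 0.03603 M, so pOH = 1.44 and pH = 14.00 - 1.44 = 12.56.

12.56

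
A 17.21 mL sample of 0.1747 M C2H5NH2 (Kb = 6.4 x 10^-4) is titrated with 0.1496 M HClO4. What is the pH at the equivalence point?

5.95

n(C2H5NH2) = 0.1747 x 0.01721 = 0.003007 mol; V(HClO4) at equivalence = 0.003007/0.1496 = 0.02010 L.
At equivalence the base is fully converted to C2H5NH3+; total volume = 0.03731 L, so [C2H5NH3+] = 0.003007/0.03731 = 0.08059 M.
Ka(C2H5NH3+) = Kw/Kb = 1.0e-14 / 6.4 x 10^-4 = 1.56e-11.
[H^+] = sqrt(Ka x [C2H5NH3+]) = sqrt(1.56e-11 x 0.08059) = 1.12e-6 M.
pH = -log(1.12e-6) = 5.95.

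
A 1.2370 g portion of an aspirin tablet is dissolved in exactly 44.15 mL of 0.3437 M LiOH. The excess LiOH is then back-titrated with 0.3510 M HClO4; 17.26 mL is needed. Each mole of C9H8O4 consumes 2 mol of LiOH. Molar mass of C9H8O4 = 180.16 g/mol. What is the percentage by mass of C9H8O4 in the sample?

Total n(LiOH) added = 0.3437 x 0.04415 = 0.01517 mol.
n(HClO4) used = 0.3510 x 0.01726 = 0.006058 mol, which equals the excess n(LiOH).
So n(LiOH) consumed by the sample = 0.01517 - 0.006058 = 0.009116 mol.
n(C9H8O4) = 0.009116 / 2 = 0.004558 mol.
mass C9H8O4 = 0.004558 x 180.16 = 0.8212 g, so %C9H8O4 = 0.8212/1.2370 x 100 = 66.4%.

66.4%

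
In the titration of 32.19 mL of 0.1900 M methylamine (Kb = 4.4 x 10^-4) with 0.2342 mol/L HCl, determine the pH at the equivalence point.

5.81

n(CH3NH2) = 0.1900 x 0.03219 = 0.006116 mol; V(HCl) at equivalence = 0.006116/0.2342 = 0.02611 L.
At equivalence the base is fully converted to CH3NH3+; total volume = 0.05830 L, so [CH3NH3+] = 0.006116/0.05830 = 0.1049 M.
Ka(CH3NH3+) = Kw/Kb = 1.0e-14 / 4.4 x 10^-4 = 2.27e-11.
[H^+] = sqrt(Ka x [CH3NH3+]) = sqrt(2.27e-11 x 0.1049) = 1.54e-6 M.
pH = -log(1.54e-6) = 5.81.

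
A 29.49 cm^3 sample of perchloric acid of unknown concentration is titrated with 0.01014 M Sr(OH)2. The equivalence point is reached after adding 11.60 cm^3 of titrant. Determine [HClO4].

n(Sr(OH)2) delivered = 0.01014 x 0.01160 = 0.0001176 mol.
The reaction is 2 HClO4 + 1 Sr(OH)2, so n(HClO4) = 0.0001176 x 2/1 = 0.0002352 mol.
[HClO4] = 0.0002352 mol / 0.02949 L = 0.00798 M.

0.00798 M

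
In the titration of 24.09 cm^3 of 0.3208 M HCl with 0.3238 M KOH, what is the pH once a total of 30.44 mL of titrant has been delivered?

n(acid) = 0.3208 x 0.02409 = 0.007728 mol; n(KOH) added = 0.3238 x 0.03044 = 0.009856 mol.
Base is in excess by 0.009856 - 0.007728 = 0.002128 mol in a total volume of 0.05453 L.
[OH^-] = 0.002128/0.05453 = 0.03903 M, so pOH = 1.41 and pH = 14.00 - 1.41 = 12.59.

12.59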